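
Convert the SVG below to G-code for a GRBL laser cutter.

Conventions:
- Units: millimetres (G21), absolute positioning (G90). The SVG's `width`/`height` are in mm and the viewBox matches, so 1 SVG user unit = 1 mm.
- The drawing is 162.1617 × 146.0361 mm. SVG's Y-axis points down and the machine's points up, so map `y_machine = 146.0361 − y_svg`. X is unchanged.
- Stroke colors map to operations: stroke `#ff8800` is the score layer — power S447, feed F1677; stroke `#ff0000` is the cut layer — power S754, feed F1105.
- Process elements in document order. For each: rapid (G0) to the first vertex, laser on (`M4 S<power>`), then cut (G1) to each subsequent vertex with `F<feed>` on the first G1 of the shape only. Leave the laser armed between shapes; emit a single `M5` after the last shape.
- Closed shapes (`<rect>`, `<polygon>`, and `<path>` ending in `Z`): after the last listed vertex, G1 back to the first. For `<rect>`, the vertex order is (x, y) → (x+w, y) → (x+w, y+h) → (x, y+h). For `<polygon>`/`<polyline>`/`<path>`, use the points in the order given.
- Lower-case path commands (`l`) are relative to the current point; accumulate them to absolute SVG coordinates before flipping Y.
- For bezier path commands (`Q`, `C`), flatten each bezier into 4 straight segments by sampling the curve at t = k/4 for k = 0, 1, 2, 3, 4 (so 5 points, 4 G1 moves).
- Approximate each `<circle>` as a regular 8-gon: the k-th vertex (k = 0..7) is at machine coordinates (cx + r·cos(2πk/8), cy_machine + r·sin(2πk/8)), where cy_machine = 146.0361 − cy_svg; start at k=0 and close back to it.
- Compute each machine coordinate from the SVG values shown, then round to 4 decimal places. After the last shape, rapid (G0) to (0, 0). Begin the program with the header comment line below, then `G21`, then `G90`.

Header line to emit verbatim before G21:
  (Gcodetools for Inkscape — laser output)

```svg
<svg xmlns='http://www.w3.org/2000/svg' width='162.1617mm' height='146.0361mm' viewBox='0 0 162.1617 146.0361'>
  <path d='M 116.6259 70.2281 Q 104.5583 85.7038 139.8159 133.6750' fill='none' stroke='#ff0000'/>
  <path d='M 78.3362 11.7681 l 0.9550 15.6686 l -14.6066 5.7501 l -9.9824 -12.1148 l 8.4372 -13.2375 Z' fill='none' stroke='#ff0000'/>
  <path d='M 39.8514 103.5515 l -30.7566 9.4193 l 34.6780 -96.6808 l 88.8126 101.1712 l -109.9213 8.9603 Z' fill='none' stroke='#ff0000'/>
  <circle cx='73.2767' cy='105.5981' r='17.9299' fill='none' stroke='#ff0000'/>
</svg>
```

viewBox `0 0 162.1617 146.0361` with mm width/height → 1 unit = 1 mm. Flip: y_m = 146.0361 − y_svg.

**Shape 1** — `<path>` quadratic bezier, stroke `#ff0000` → cut (S754, F1105). Control points (SVG): P0=(116.6259,70.2281), P1=(104.5583,85.7038), P2=(139.8159,133.6750); sampled at t=k/4. Machine vertices: (116.6259,75.8080) → (113.5499,66.0392) → (116.3896,52.2084) → (125.1449,34.3157) → (139.8159,12.3611). Open path.

**Shape 2** — `<path>` regular polygon, stroke `#ff0000` → cut (S754, F1105). Machine vertices: (78.3362,134.2680) → (79.2912,118.5994) → (64.6846,112.8493) → (54.7022,124.9641) → (63.1394,138.2016) → (78.3362,134.2680). Closed: final G1 returns to the first vertex.

**Shape 3** — `<path>` closed polygon, stroke `#ff0000` → cut (S754, F1105). Machine vertices: (39.8514,42.4846) → (9.0948,33.0653) → (43.7728,129.7461) → (132.5854,28.5749) → (22.6641,19.6146) → (39.8514,42.4846). Closed: final G1 returns to the first vertex.

**Shape 4** — `<circle>` circle, stroke `#ff0000` → cut (S754, F1105). Machine vertices: (91.2066,40.4380) → (85.9551,53.1164) → (73.2767,58.3679) → (60.5983,53.1164) → (55.3468,40.4380) → (60.5983,27.7596) → (73.2767,22.5081) → (85.9551,27.7596) → (91.2066,40.4380). Closed: final G1 returns to the first vertex.

(Gcodetools for Inkscape — laser output)
G21
G90
G0 X116.6259 Y75.8080
M4 S754
G1 X113.5499 Y66.0392 F1105
G1 X116.3896 Y52.2084
G1 X125.1449 Y34.3157
G1 X139.8159 Y12.3611
G0 X78.3362 Y134.2680
M4 S754
G1 X79.2912 Y118.5994 F1105
G1 X64.6846 Y112.8493
G1 X54.7022 Y124.9641
G1 X63.1394 Y138.2016
G1 X78.3362 Y134.2680
G0 X39.8514 Y42.4846
M4 S754
G1 X9.0948 Y33.0653 F1105
G1 X43.7728 Y129.7461
G1 X132.5854 Y28.5749
G1 X22.6641 Y19.6146
G1 X39.8514 Y42.4846
G0 X91.2066 Y40.4380
M4 S754
G1 X85.9551 Y53.1164 F1105
G1 X73.2767 Y58.3679
G1 X60.5983 Y53.1164
G1 X55.3468 Y40.4380
G1 X60.5983 Y27.7596
G1 X73.2767 Y22.5081
G1 X85.9551 Y27.7596
G1 X91.2066 Y40.4380
M5
G0 X0.0000 Y0.0000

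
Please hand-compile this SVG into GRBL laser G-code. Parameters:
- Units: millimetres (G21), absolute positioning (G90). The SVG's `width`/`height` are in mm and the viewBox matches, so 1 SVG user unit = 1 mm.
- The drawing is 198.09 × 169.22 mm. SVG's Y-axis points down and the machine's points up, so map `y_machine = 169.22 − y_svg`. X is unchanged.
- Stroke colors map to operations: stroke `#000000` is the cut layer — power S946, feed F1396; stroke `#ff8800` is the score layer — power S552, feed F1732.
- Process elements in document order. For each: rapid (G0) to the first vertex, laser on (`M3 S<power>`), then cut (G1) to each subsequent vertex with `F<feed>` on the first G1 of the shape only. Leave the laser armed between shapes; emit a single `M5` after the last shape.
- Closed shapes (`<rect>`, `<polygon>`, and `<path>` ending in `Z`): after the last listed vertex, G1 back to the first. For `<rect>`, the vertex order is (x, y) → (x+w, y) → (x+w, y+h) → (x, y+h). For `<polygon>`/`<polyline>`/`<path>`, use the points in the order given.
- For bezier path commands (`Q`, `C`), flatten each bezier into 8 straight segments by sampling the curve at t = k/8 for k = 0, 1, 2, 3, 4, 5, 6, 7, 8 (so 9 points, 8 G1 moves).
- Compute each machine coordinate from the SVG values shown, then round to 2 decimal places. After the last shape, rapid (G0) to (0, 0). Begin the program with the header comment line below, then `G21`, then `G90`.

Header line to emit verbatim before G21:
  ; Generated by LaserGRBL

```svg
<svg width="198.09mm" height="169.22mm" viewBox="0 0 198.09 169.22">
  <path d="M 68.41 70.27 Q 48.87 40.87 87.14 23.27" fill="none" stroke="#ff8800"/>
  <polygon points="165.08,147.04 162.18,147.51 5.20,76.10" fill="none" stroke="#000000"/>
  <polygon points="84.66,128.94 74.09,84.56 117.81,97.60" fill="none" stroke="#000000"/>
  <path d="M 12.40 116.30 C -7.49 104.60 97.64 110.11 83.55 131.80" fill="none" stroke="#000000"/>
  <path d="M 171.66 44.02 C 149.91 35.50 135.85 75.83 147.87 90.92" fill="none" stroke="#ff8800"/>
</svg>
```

; Generated by LaserGRBL
G21
G90
G0 X68.41 Y98.95
M3 S552
G1 X64.43 Y106.12 F1732
G1 X62.25 Y112.91
G1 X61.88 Y119.34
G1 X63.32 Y125.40
G1 X66.57 Y131.09
G1 X71.62 Y136.41
G1 X78.48 Y141.37
G1 X87.14 Y145.95
G0 X165.08 Y22.18
M3 S946
G1 X162.18 Y21.71 F1396
G1 X5.20 Y93.12
G1 X165.08 Y22.18
G0 X84.66 Y40.28
M3 S946
G1 X74.09 Y84.66 F1396
G1 X117.81 Y71.62
G1 X84.66 Y40.28
G0 X12.40 Y52.92
M3 S946
G1 X10.32 Y56.50 F1396
G1 X17.11 Y58.48
G1 X29.89 Y58.88
G1 X45.80 Y57.69
G1 X61.99 Y54.94
G1 X75.58 Y50.64
G1 X83.72 Y44.79
G1 X83.55 Y37.42
G0 X171.66 Y125.20
M3 S552
G1 X163.90 Y126.25 F1732
G1 X157.08 Y123.59
G1 X151.41 Y118.08
G1 X147.10 Y110.60
G1 X144.38 Y102.02
G1 X143.46 Y93.19
G1 X144.55 Y85.00
G1 X147.87 Y78.30
M5
G0 X0.00 Y0.00

viewBox `0 0 198.09 169.22` with mm width/height → 1 unit = 1 mm. Flip: y_m = 169.22 − y_svg.

**Shape 1** — `<path>` quadratic bezier, stroke `#ff8800` → score (S552, F1732). Control points (SVG): P0=(68.41,70.27), P1=(48.87,40.87), P2=(87.14,23.27); sampled at t=k/8. Machine vertices: (68.41,98.95) → (64.43,106.12) → (62.25,112.91) → (61.88,119.34) → (63.32,125.40) → (66.57,131.09) → (71.62,136.41) → (78.48,141.37) → (87.14,145.95). Open path.

**Shape 2** — `<polygon>` closed polygon, stroke `#000000` → cut (S946, F1396). Machine vertices: (165.08,22.18) → (162.18,21.71) → (5.20,93.12) → (165.08,22.18). Closed: final G1 returns to the first vertex.

**Shape 3** — `<polygon>` regular polygon, stroke `#000000` → cut (S946, F1396). Machine vertices: (84.66,40.28) → (74.09,84.66) → (117.81,71.62) → (84.66,40.28). Closed: final G1 returns to the first vertex.

**Shape 4** — `<path>` cubic bezier, stroke `#000000` → cut (S946, F1396). Control points (SVG): P0=(12.40,116.30), P1=(-7.49,104.60), P2=(97.64,110.11), P3=(83.55,131.80); sampled at t=k/8. Machine vertices: (12.40,52.92) → (10.32,56.50) → (17.11,58.48) → (29.89,58.88) → (45.80,57.69) → (61.99,54.94) → (75.58,50.64) → (83.72,44.79) → (83.55,37.42). Open path.

**Shape 5** — `<path>` cubic bezier, stroke `#ff8800` → score (S552, F1732). Control points (SVG): P0=(171.66,44.02), P1=(149.91,35.50), P2=(135.85,75.83), P3=(147.87,90.92); sampled at t=k/8. Machine vertices: (171.66,125.20) → (163.90,126.25) → (157.08,123.59) → (151.41,118.08) → (147.10,110.60) → (144.38,102.02) → (143.46,93.19) → (144.55,85.00) → (147.87,78.30). Open path.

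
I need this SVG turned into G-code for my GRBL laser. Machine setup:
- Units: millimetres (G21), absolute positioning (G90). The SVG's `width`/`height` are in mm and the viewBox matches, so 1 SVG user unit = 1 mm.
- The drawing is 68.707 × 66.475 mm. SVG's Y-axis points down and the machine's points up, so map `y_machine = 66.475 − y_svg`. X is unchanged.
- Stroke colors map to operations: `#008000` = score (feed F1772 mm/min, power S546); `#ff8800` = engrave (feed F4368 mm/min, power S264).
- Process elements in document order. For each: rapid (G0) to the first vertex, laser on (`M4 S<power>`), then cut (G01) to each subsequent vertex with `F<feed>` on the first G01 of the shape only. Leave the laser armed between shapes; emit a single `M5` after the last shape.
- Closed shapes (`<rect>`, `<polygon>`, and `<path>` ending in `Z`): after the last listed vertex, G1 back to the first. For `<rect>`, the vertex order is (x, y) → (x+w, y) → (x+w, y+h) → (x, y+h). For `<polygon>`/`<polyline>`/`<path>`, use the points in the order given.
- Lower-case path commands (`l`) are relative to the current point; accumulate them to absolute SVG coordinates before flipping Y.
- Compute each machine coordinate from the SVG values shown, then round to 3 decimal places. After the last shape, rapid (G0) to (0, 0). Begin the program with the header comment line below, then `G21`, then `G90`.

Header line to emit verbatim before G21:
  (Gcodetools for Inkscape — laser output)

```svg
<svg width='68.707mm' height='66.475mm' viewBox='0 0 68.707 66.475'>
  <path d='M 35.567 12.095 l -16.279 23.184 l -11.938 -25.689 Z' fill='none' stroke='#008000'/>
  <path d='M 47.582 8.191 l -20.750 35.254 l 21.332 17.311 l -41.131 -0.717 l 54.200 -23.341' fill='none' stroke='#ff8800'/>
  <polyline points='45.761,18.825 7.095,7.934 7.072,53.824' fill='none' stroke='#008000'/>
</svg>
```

(Gcodetools for Inkscape — laser output)
G21
G90
G0 X35.567 Y54.380
M4 S546
G01 X19.288 Y31.196 F1772
G01 X7.350 Y56.885
G01 X35.567 Y54.380
G0 X47.582 Y58.284
M4 S264
G01 X26.832 Y23.030 F4368
G01 X48.164 Y5.719
G01 X7.033 Y6.436
G01 X61.233 Y29.777
G0 X45.761 Y47.650
M4 S546
G01 X7.095 Y58.541 F1772
G01 X7.072 Y12.651
M5
G0 X0.000 Y0.000

1 u = 1 mm; y_m = 66.475 − y.

[1] `<path>` regular polygon, #008000→score S546 F1772: (35.567,54.380) → (19.288,31.196) → (7.350,56.885) → (35.567,54.380) (closed)

[2] `<path>` open polyline, #ff8800→engrave S264 F4368: (47.582,58.284) → (26.832,23.030) → (48.164,5.719) → (7.033,6.436) → (61.233,29.777)

[3] `<polyline>` open polyline, #008000→score S546 F1772: (45.761,47.650) → (7.095,58.541) → (7.072,12.651)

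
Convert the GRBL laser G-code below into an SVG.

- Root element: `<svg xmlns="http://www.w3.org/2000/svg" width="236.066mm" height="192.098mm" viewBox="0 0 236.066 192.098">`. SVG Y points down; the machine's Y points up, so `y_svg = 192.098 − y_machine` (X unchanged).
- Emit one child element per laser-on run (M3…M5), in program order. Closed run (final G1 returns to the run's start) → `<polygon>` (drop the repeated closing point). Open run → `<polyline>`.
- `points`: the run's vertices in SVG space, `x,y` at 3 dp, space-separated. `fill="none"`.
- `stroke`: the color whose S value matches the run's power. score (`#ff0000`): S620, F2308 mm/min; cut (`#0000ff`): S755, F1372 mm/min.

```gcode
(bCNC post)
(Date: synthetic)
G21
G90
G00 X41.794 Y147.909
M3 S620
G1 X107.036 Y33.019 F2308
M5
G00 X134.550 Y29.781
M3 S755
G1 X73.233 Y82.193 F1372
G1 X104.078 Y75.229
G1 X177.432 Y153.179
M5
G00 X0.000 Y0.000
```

<svg xmlns="http://www.w3.org/2000/svg" width="236.066mm" height="192.098mm" viewBox="0 0 236.066 192.098">
  <polyline points="41.794,44.189 107.036,159.079" fill="none" stroke="#ff0000"/>
  <polyline points="134.550,162.317 73.233,109.905 104.078,116.869 177.432,38.919" fill="none" stroke="#0000ff"/>
</svg>

Machine Y-up, SVG Y-down with viewBox height 192.098, so y_svg = 192.098 − y_machine; X carries over.

Run 1: the run's S620 means `#ff0000` (score). The run is open, so emit a `<polyline>` with points (Y-flipped): 41.794,44.189 107.036,159.079.

Run 2: S755 ⇒ cut layer `#0000ff`. The run is open, so emit a `<polyline>` with points (Y-flipped): 134.550,162.317 73.233,109.905 104.078,116.869 177.432,38.919.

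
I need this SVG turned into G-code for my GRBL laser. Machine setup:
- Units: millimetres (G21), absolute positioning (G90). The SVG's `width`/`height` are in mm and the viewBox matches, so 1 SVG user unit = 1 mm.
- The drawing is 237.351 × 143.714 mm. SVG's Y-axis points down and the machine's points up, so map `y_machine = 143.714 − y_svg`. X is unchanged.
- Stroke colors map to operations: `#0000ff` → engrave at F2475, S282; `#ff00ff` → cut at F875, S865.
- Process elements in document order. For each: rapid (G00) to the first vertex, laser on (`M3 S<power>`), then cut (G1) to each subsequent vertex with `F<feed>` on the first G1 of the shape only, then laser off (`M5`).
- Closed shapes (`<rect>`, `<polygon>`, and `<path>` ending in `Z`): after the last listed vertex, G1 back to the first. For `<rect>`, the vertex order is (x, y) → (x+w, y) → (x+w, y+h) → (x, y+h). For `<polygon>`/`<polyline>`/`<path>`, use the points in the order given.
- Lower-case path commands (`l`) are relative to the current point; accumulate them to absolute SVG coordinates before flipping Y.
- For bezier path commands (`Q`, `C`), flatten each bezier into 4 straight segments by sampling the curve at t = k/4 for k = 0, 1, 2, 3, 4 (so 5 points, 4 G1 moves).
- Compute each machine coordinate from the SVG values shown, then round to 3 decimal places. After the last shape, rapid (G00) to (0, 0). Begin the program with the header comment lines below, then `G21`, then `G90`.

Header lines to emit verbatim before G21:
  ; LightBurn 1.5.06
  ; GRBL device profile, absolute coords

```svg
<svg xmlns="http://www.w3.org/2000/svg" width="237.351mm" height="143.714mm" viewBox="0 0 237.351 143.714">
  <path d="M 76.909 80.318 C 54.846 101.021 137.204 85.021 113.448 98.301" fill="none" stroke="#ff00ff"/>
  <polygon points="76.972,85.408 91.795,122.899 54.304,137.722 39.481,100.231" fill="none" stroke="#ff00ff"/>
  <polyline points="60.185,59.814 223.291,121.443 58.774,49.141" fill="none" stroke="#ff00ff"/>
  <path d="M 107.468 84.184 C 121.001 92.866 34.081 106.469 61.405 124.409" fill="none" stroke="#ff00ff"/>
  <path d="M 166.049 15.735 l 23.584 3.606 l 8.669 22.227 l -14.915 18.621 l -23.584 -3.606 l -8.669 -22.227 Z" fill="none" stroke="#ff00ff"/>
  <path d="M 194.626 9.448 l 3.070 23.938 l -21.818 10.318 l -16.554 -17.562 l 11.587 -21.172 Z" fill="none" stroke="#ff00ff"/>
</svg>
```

; LightBurn 1.5.06
; GRBL device profile, absolute coords
G21
G90
G00 X76.909 Y63.396
M3 S865
G1 X76.651 Y53.720 F875
G1 X95.813 Y51.621
G1 X114.658 Y50.914
G1 X113.448 Y45.413
M5
G00 X76.972 Y58.306
M3 S865
G1 X91.795 Y20.815 F875
G1 X54.304 Y5.992
G1 X39.481 Y43.483
G1 X76.972 Y58.306
M5
G00 X60.185 Y83.900
M3 S865
G1 X223.291 Y22.271 F875
G1 X58.774 Y94.573
M5
G00 X107.468 Y59.530
M3 S865
G1 X102.137 Y52.105 F875
G1 X79.265 Y42.889
G1 X58.978 Y31.938
G1 X61.405 Y19.305
M5
G00 X166.049 Y127.979
M3 S865
G1 X189.633 Y124.373 F875
G1 X198.302 Y102.146
G1 X183.387 Y83.525
G1 X159.803 Y87.131
G1 X151.134 Y109.358
G1 X166.049 Y127.979
M5
G00 X194.626 Y134.266
M3 S865
G1 X197.696 Y110.328 F875
G1 X175.878 Y100.010
G1 X159.324 Y117.572
G1 X170.911 Y138.744
G1 X194.626 Y134.266
M5
G00 X0.000 Y0.000

1 u = 1 mm; y_m = 143.714 − y.

[1] `<path>` cubic bezier, #ff00ff→cut S865 F875: (76.909,63.396) → (76.651,53.720) → (95.813,51.621) → (114.658,50.914) → (113.448,45.413)

[2] `<polygon>` regular polygon, #ff00ff→cut S865 F875: (76.972,58.306) → (91.795,20.815) → (54.304,5.992) → (39.481,43.483) → (76.972,58.306) (closed)

[3] `<polyline>` open polyline, #ff00ff→cut S865 F875: (60.185,83.900) → (223.291,22.271) → (58.774,94.573)

[4] `<path>` cubic bezier, #ff00ff→cut S865 F875: (107.468,59.530) → (102.137,52.105) → (79.265,42.889) → (58.978,31.938) → (61.405,19.305)

[5] `<path>` regular polygon, #ff00ff→cut S865 F875: (166.049,127.979) → (189.633,124.373) → (198.302,102.146) → (183.387,83.525) → (159.803,87.131) → (151.134,109.358) → (166.049,127.979) (closed)

[6] `<path>` regular polygon, #ff00ff→cut S865 F875: (194.626,134.266) → (197.696,110.328) → (175.878,100.010) → (159.324,117.572) → (170.911,138.744) → (194.626,134.266) (closed)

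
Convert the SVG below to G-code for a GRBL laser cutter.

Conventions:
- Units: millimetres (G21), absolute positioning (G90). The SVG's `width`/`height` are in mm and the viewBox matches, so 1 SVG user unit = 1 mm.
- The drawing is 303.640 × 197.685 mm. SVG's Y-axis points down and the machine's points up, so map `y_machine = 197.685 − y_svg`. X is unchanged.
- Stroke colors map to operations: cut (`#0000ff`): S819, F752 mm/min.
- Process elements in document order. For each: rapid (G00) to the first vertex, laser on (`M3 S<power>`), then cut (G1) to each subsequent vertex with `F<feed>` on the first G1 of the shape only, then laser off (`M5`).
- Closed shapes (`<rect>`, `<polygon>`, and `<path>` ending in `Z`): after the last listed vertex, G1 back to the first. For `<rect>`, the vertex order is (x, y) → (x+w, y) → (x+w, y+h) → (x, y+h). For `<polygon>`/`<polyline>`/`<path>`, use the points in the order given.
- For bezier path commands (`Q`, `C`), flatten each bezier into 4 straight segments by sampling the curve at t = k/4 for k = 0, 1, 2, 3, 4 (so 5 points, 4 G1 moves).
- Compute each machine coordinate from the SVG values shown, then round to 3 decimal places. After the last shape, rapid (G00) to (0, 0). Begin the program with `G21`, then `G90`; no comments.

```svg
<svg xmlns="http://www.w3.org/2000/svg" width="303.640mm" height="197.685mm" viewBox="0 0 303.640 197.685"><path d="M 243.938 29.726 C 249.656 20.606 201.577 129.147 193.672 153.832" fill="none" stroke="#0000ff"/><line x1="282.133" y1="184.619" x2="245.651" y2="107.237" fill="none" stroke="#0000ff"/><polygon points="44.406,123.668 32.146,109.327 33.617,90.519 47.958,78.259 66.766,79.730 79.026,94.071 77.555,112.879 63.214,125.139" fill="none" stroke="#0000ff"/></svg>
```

G21
G90
G00 X243.938 Y167.959
M3 S819
G1 X239.608 Y155.886 F752
G1 X223.914 Y118.583
G1 X205.665 Y74.941
G1 X193.672 Y43.853
M5
G00 X282.133 Y13.066
M3 S819
G1 X245.651 Y90.448 F752
M5
G00 X44.406 Y74.017
M3 S819
G1 X32.146 Y88.358 F752
G1 X33.617 Y107.166
G1 X47.958 Y119.426
G1 X66.766 Y117.955
G1 X79.026 Y103.614
G1 X77.555 Y84.806
G1 X63.214 Y72.546
G1 X44.406 Y74.017
M5
G00 X0.000 Y0.000

Since the viewBox matches the mm dimensions, user units are millimetres directly. The only transform is the Y-flip y_m = 197.685 − y_svg.

Shape 1 is a cubic bezier drawn with `<path>`. Its stroke #0000ff means cut at S819, F752. After flipping Y the toolpath is (243.938,167.959) → (239.608,155.886) → (223.914,118.583) → (205.665,74.941) → (193.672,43.853).

Shape 2 is a line segment drawn with `<line>`. Its stroke #0000ff means cut at S819, F752. After flipping Y the toolpath is (282.133,13.066) → (245.651,90.448).

Shape 3 is a regular polygon drawn with `<polygon>`. Its stroke #0000ff means cut at S819, F752. After flipping Y the toolpath is (44.406,74.017) → (32.146,88.358) → (33.617,107.166) → (47.958,119.426) → (66.766,117.955) → (79.026,103.614) → (77.555,84.806) → (63.214,72.546) → (44.406,74.017), returning to the start.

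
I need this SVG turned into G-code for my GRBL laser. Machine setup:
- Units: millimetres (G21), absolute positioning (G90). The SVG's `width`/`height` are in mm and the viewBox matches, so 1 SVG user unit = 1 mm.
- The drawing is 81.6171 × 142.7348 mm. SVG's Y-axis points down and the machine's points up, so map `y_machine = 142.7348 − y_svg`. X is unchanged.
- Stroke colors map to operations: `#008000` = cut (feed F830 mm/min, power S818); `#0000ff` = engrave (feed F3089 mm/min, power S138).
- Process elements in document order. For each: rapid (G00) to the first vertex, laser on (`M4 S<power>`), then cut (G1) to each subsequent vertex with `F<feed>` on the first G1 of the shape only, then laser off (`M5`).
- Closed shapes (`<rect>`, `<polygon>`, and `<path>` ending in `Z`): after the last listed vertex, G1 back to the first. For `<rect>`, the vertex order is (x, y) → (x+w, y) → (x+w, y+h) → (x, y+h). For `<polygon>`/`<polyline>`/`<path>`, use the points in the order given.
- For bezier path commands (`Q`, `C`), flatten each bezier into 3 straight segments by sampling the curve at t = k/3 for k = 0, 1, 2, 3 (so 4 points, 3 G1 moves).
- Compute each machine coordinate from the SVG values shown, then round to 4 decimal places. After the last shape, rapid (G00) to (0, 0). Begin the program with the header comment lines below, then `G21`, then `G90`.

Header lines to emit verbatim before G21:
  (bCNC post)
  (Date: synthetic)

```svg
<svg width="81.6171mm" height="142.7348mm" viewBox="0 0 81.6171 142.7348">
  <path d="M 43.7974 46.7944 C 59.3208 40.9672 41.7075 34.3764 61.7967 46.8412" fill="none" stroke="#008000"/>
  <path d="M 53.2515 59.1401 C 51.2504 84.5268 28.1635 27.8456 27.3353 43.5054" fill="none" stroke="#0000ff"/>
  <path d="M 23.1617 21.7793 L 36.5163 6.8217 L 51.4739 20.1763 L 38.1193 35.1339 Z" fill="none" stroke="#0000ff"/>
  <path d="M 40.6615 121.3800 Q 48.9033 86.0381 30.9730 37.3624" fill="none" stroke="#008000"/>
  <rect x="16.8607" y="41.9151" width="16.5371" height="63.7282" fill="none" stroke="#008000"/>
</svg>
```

viewBox `0 0 81.6171 142.7348` with mm width/height → 1 unit = 1 mm. Flip: y_m = 142.7348 − y_svg.

**Shape 1** — `<path>` cubic bezier, stroke `#008000` → cut (S818, F830). Control points (SVG): P0=(43.7974,46.7944), P1=(59.3208,40.9672), P2=(41.7075,34.3764), P3=(61.7967,46.8412); sampled at t=k/3. Machine vertices: (43.7974,95.9404) → (50.8989,101.2881) → (51.6513,102.7406) → (61.7967,95.8936). Open path.

**Shape 2** — `<path>` cubic bezier, stroke `#0000ff` → engrave (S138, F3089). Control points (SVG): P0=(53.2515,59.1401), P1=(51.2504,84.5268), P2=(28.1635,27.8456), P3=(27.3353,43.5054); sampled at t=k/3. Machine vertices: (53.2515,83.5947) → (45.8272,79.8451) → (33.9777,96.4944) → (27.3353,99.2294). Open path.

**Shape 3** — `<path>` regular polygon, stroke `#0000ff` → engrave (S138, F3089). Machine vertices: (23.1617,120.9555) → (36.5163,135.9131) → (51.4739,122.5585) → (38.1193,107.6009) → (23.1617,120.9555). Closed: final G1 returns to the first vertex.

**Shape 4** — `<path>` quadratic bezier, stroke `#008000` → cut (S818, F830). Control points (SVG): P0=(40.6615,121.3800), P1=(48.9033,86.0381), P2=(30.9730,37.3624); sampled at t=k/3. Machine vertices: (40.6615,21.3548) → (43.2480,46.3976) → (40.0185,74.4035) → (30.9730,105.3724). Open path.

**Shape 5** — `<rect>` rectangle, stroke `#008000` → cut (S818, F830). Machine vertices: (16.8607,100.8197) → (33.3978,100.8197) → (33.3978,37.0915) → (16.8607,37.0915) → (16.8607,100.8197). Closed: final G1 returns to the first vertex.

(bCNC post)
(Date: synthetic)
G21
G90
G00 X43.7974 Y95.9404
M4 S818
G1 X50.8989 Y101.2881 F830
G1 X51.6513 Y102.7406
G1 X61.7967 Y95.8936
M5
G00 X53.2515 Y83.5947
M4 S138
G1 X45.8272 Y79.8451 F3089
G1 X33.9777 Y96.4944
G1 X27.3353 Y99.2294
M5
G00 X23.1617 Y120.9555
M4 S138
G1 X36.5163 Y135.9131 F3089
G1 X51.4739 Y122.5585
G1 X38.1193 Y107.6009
G1 X23.1617 Y120.9555
M5
G00 X40.6615 Y21.3548
M4 S818
G1 X43.2480 Y46.3976 F830
G1 X40.0185 Y74.4035
G1 X30.9730 Y105.3724
M5
G00 X16.8607 Y100.8197
M4 S818
G1 X33.3978 Y100.8197 F830
G1 X33.3978 Y37.0915
G1 X16.8607 Y37.0915
G1 X16.8607 Y100.8197
M5
G00 X0.0000 Y0.0000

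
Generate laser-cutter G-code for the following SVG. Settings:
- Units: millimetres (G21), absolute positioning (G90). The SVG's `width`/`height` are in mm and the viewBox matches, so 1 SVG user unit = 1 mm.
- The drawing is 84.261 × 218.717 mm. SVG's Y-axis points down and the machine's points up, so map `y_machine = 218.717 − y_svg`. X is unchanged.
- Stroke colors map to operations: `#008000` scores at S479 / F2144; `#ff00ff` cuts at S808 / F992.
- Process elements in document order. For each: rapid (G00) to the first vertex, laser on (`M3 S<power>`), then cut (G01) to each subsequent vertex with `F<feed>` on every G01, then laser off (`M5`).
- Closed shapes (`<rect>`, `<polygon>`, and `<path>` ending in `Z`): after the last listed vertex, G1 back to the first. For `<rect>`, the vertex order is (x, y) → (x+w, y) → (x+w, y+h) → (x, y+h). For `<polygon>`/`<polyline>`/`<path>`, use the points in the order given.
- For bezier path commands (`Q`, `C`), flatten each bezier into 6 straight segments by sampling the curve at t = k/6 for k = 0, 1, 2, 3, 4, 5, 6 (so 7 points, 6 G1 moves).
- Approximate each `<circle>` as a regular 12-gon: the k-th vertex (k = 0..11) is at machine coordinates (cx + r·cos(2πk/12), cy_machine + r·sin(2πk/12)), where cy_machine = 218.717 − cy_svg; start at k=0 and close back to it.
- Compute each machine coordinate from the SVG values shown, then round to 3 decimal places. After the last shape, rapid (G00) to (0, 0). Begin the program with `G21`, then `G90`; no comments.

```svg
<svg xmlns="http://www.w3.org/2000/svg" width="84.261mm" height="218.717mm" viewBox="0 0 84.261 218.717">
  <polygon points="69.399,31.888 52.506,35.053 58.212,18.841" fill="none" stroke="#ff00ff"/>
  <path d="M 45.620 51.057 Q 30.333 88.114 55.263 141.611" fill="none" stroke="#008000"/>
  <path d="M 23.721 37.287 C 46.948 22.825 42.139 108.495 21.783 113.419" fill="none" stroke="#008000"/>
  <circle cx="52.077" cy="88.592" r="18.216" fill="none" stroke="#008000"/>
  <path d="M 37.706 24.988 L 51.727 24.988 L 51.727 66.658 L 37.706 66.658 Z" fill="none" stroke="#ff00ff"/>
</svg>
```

G21
G90
G00 X69.399 Y186.829
M3 S808
G01 X52.506 Y183.664 F992
G01 X58.212 Y199.876 F992
G01 X69.399 Y186.829 F992
M5
G00 X45.620 Y167.660
M3 S479
G01 X41.641 Y154.851 F2144
G01 X39.897 Y141.129 F2144
G01 X40.387 Y126.493 F2144
G01 X43.112 Y110.944 F2144
G01 X48.070 Y94.482 F2144
G01 X55.263 Y77.106 F2144
M5
G00 X23.721 Y181.430
M3 S479
G01 X33.056 Y181.154 F2144
G01 X38.065 Y169.214 F2144
G01 X39.096 Y150.634 F2144
G01 X36.494 Y130.438 F2144
G01 X30.608 Y113.651 F2144
G01 X21.783 Y105.298 F2144
M5
G00 X70.293 Y130.125
M3 S479
G01 X67.853 Y139.233 F2144
G01 X61.185 Y145.901 F2144
G01 X52.077 Y148.341 F2144
G01 X42.969 Y145.901 F2144
G01 X36.301 Y139.233 F2144
G01 X33.861 Y130.125 F2144
G01 X36.301 Y121.017 F2144
G01 X42.969 Y114.349 F2144
G01 X52.077 Y111.909 F2144
G01 X61.185 Y114.349 F2144
G01 X67.853 Y121.017 F2144
G01 X70.293 Y130.125 F2144
M5
G00 X37.706 Y193.729
M3 S808
G01 X51.727 Y193.729 F992
G01 X51.727 Y152.059 F992
G01 X37.706 Y152.059 F992
G01 X37.706 Y193.729 F992
M5
G00 X0.000 Y0.000

Since the viewBox matches the mm dimensions, user units are millimetres directly. The only transform is the Y-flip y_m = 218.717 − y_svg.

Shape 1 is a regular polygon drawn with `<polygon>`. Its stroke #ff00ff means cut at S808, F992. After flipping Y the toolpath is (69.399,186.829) → (52.506,183.664) → (58.212,199.876) → (69.399,186.829), returning to the start.

Shape 2 is a quadratic bezier drawn with `<path>`. Its stroke #008000 means score at S479, F2144. After flipping Y the toolpath is (45.620,167.660) → (41.641,154.851) → (39.897,141.129) → (40.387,126.493) → (43.112,110.944) → (48.070,94.482) → (55.263,77.106).

Shape 3 is a cubic bezier drawn with `<path>`. Its stroke #008000 means score at S479, F2144. After flipping Y the toolpath is (23.721,181.430) → (33.056,181.154) → (38.065,169.214) → (39.096,150.634) → (36.494,130.438) → (30.608,113.651) → (21.783,105.298).

Shape 4 is a circle drawn with `<circle>`. Its stroke #008000 means score at S479, F2144. After flipping Y the toolpath is (70.293,130.125) → (67.853,139.233) → (61.185,145.901) → (52.077,148.341) → (42.969,145.901) → (36.301,139.233) → (33.861,130.125) → (36.301,121.017) → (42.969,114.349) → (52.077,111.909) → (61.185,114.349) → (67.853,121.017) → (70.293,130.125), returning to the start.

Shape 5 is a rectangle drawn with `<path>`. Its stroke #ff00ff means cut at S808, F992. After flipping Y the toolpath is (37.706,193.729) → (51.727,193.729) → (51.727,152.059) → (37.706,152.059) → (37.706,193.729), returning to the start.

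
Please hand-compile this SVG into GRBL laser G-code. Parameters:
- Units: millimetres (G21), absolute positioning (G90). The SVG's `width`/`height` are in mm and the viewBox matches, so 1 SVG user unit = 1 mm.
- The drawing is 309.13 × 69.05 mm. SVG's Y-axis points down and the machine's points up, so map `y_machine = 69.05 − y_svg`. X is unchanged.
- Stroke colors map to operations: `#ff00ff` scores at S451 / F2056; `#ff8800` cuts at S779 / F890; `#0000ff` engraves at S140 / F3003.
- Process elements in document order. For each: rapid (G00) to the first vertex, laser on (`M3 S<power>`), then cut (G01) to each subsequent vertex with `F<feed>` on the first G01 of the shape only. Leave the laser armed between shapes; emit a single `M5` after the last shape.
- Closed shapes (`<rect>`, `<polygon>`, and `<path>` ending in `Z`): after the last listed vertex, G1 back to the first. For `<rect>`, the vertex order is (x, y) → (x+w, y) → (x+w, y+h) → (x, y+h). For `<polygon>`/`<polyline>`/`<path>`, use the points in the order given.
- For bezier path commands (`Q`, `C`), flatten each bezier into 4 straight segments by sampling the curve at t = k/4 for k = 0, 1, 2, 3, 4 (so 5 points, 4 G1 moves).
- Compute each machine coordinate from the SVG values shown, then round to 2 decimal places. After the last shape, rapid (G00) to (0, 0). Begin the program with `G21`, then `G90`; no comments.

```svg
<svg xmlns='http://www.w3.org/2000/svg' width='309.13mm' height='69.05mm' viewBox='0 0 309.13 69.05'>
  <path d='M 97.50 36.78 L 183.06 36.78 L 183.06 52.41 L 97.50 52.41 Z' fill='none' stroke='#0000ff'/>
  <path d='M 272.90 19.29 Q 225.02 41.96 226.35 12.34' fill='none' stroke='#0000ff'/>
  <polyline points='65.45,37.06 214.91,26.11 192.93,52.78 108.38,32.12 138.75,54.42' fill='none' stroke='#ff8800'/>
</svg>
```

G21
G90
G00 X97.50 Y32.27
M3 S140
G01 X183.06 Y32.27 F3003
G01 X183.06 Y16.64
G01 X97.50 Y16.64
G01 X97.50 Y32.27
G00 X272.90 Y49.76
M3 S140
G01 X252.04 Y41.69 F3003
G01 X237.32 Y40.16
G01 X228.76 Y45.17
G01 X226.35 Y56.71
G00 X65.45 Y31.99
M3 S779
G01 X214.91 Y42.94 F890
G01 X192.93 Y16.27
G01 X108.38 Y36.93
G01 X138.75 Y14.63
M5
G00 X0.00 Y0.00

viewBox `0 0 309.13 69.05` with mm width/height → 1 unit = 1 mm. Flip: y_m = 69.05 − y_svg.

**Shape 1** — `<path>` rectangle, stroke `#0000ff` → engrave (S140, F3003). Machine vertices: (97.50,32.27) → (183.06,32.27) → (183.06,16.64) → (97.50,16.64) → (97.50,32.27). Closed: final G1 returns to the first vertex.

**Shape 2** — `<path>` quadratic bezier, stroke `#0000ff` → engrave (S140, F3003). Control points (SVG): P0=(272.90,19.29), P1=(225.02,41.96), P2=(226.35,12.34); sampled at t=k/4. Machine vertices: (272.90,49.76) → (252.04,41.69) → (237.32,40.16) → (228.76,45.17) → (226.35,56.71). Open path.

**Shape 3** — `<polyline>` open polyline, stroke `#ff8800` → cut (S779, F890). Machine vertices: (65.45,31.99) → (214.91,42.94) → (192.93,16.27) → (108.38,36.93) → (138.75,14.63). Open path.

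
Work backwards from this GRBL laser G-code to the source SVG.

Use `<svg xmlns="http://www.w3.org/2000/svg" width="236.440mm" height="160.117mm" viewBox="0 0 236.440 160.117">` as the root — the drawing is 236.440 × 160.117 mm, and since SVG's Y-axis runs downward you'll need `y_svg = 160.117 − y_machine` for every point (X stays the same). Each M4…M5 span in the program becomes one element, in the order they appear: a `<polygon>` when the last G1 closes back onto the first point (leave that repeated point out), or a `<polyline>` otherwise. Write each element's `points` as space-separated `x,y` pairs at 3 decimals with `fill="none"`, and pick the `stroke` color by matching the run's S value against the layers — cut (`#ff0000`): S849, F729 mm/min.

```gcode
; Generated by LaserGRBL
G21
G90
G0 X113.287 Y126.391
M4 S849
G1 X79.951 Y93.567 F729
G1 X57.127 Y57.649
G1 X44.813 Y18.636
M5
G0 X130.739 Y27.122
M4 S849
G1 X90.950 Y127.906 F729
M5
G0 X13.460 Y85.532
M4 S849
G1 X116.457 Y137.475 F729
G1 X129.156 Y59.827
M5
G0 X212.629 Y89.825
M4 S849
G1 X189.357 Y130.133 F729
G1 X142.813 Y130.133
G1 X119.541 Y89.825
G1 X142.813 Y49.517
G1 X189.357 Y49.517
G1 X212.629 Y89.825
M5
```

Each laser-on run becomes one SVG element. Flip Y back into SVG space with y_svg = 160.117 − y_machine. Every run uses S849, so all elements get stroke `#ff0000` (cut).

Run 1: The run is open, so emit a `<polyline>` with points (Y-flipped): 113.287,33.726 79.951,66.550 57.127,102.468 44.813,141.481.

Run 2: The run is open, so emit a `<polyline>` with points (Y-flipped): 130.739,132.995 90.950,32.211.

Run 3: The run is open, so emit a `<polyline>` with points (Y-flipped): 13.460,74.585 116.457,22.642 129.156,100.290.

Run 4: The run returns to its start, so emit a `<polygon>` with points (Y-flipped): 212.629,70.292 189.357,29.984 142.813,29.984 119.541,70.292 142.813,110.600 189.357,110.600.

<svg xmlns="http://www.w3.org/2000/svg" width="236.440mm" height="160.117mm" viewBox="0 0 236.440 160.117">
  <polyline points="113.287,33.726 79.951,66.550 57.127,102.468 44.813,141.481" fill="none" stroke="#ff0000"/>
  <polyline points="130.739,132.995 90.950,32.211" fill="none" stroke="#ff0000"/>
  <polyline points="13.460,74.585 116.457,22.642 129.156,100.290" fill="none" stroke="#ff0000"/>
  <polygon points="212.629,70.292 189.357,29.984 142.813,29.984 119.541,70.292 142.813,110.600 189.357,110.600" fill="none" stroke="#ff0000"/>
</svg>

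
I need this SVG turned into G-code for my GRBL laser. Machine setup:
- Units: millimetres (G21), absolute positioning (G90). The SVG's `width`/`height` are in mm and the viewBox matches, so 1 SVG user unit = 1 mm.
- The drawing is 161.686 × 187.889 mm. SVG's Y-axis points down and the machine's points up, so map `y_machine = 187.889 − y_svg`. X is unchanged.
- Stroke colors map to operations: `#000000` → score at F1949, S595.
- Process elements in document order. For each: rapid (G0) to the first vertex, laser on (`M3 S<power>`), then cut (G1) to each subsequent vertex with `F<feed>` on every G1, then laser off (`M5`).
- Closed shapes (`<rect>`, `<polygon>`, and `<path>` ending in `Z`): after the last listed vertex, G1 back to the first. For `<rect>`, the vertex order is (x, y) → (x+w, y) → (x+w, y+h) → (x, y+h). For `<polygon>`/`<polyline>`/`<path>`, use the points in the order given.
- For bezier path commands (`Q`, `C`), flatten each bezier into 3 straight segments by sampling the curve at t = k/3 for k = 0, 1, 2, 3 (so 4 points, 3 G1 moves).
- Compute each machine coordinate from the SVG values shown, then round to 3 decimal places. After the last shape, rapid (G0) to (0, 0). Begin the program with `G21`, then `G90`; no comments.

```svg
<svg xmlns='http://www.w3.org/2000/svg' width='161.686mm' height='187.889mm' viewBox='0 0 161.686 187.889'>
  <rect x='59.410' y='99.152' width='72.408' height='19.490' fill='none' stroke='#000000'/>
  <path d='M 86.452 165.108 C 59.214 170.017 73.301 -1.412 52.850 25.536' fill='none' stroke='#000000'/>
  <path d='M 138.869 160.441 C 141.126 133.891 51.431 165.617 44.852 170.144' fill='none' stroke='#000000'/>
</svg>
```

viewBox `0 0 161.686 187.889` with mm width/height → 1 unit = 1 mm. Flip: y_m = 187.889 − y_svg.

**Shape 1** — `<rect>` rectangle, stroke `#000000` → score (S595, F1949). Machine vertices: (59.410,88.737) → (131.818,88.737) → (131.818,69.247) → (59.410,69.247) → (59.410,88.737). Closed: final G1 returns to the first vertex.

**Shape 2** — `<path>` cubic bezier, stroke `#000000` → score (S595, F1949). Control points (SVG): P0=(86.452,165.108), P1=(59.214,170.017), P2=(73.301,-1.412), P3=(52.850,25.536); sampled at t=k/3. Machine vertices: (86.452,22.781) → (70.179,62.773) → (64.598,137.054) → (52.850,162.353). Open path.

**Shape 3** — `<path>` cubic bezier, stroke `#000000` → score (S595, F1949). Control points (SVG): P0=(138.869,160.441), P1=(141.126,133.891), P2=(51.431,165.617), P3=(44.852,170.144); sampled at t=k/3. Machine vertices: (138.869,27.448) → (116.959,37.738) → (72.652,28.173) → (44.852,17.745). Open path.

G21
G90
G0 X59.410 Y88.737
M3 S595
G1 X131.818 Y88.737 F1949
G1 X131.818 Y69.247 F1949
G1 X59.410 Y69.247 F1949
G1 X59.410 Y88.737 F1949
M5
G0 X86.452 Y22.781
M3 S595
G1 X70.179 Y62.773 F1949
G1 X64.598 Y137.054 F1949
G1 X52.850 Y162.353 F1949
M5
G0 X138.869 Y27.448
M3 S595
G1 X116.959 Y37.738 F1949
G1 X72.652 Y28.173 F1949
G1 X44.852 Y17.745 F1949
M5
G0 X0.000 Y0.000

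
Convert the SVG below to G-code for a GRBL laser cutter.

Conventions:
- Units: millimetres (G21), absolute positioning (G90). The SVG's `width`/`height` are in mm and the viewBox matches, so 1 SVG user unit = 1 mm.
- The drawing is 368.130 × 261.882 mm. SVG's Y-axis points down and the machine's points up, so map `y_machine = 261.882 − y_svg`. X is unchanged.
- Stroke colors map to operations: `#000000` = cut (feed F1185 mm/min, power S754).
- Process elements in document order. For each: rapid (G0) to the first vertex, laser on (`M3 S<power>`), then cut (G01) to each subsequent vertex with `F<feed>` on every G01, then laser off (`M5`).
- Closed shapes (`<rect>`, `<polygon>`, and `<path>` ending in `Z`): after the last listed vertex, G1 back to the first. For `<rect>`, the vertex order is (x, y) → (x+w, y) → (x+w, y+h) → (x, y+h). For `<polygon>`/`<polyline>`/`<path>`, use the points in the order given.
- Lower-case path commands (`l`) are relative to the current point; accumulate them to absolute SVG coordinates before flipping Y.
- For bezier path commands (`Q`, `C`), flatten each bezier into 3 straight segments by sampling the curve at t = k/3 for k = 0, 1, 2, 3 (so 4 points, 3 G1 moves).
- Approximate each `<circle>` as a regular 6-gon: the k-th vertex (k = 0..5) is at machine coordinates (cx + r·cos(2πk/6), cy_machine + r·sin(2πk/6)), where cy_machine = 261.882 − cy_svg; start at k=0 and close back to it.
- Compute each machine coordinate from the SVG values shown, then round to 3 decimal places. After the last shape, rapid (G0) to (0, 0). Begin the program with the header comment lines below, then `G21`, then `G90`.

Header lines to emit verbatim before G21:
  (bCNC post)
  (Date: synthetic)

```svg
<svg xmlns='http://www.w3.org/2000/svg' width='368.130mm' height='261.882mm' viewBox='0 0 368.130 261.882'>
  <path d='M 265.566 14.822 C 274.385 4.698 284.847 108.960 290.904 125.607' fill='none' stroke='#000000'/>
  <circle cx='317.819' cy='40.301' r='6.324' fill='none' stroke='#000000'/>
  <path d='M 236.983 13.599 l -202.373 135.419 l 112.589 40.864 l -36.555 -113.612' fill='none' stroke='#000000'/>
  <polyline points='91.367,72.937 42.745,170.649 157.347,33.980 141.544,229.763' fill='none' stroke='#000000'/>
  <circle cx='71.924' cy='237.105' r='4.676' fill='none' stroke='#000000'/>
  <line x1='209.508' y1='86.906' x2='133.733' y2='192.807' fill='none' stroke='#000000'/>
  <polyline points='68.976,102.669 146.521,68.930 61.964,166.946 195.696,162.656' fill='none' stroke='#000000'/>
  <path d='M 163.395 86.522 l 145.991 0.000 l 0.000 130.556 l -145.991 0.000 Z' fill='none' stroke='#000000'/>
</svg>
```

Since the viewBox matches the mm dimensions, user units are millimetres directly. The only transform is the Y-flip y_m = 261.882 − y_svg.

Shape 1 is a cubic bezier drawn with `<path>`. Its stroke #000000 means cut at S754, F1185. After flipping Y the toolpath is (265.566,247.060) → (274.709,226.537) → (283.603,174.645) → (290.904,136.275).

Shape 2 is a circle drawn with `<circle>`. Its stroke #000000 means cut at S754, F1185. After flipping Y the toolpath is (324.143,221.581) → (320.981,227.058) → (314.657,227.058) → (311.495,221.581) → (314.657,216.104) → (320.981,216.104) → (324.143,221.581), returning to the start.

Shape 3 is a open polyline drawn with `<path>`. Its stroke #000000 means cut at S754, F1185. After flipping Y the toolpath is (236.983,248.283) → (34.610,112.864) → (147.199,72.000) → (110.644,185.612).

Shape 4 is a open polyline drawn with `<polyline>`. Its stroke #000000 means cut at S754, F1185. After flipping Y the toolpath is (91.367,188.945) → (42.745,91.233) → (157.347,227.902) → (141.544,32.119).

Shape 5 is a circle drawn with `<circle>`. Its stroke #000000 means cut at S754, F1185. After flipping Y the toolpath is (76.600,24.777) → (74.262,28.827) → (69.586,28.827) → (67.248,24.777) → (69.586,20.727) → (74.262,20.727) → (76.600,24.777), returning to the start.

Shape 6 is a line segment drawn with `<line>`. Its stroke #000000 means cut at S754, F1185. After flipping Y the toolpath is (209.508,174.976) → (133.733,69.075).

Shape 7 is a open polyline drawn with `<polyline>`. Its stroke #000000 means cut at S754, F1185. After flipping Y the toolpath is (68.976,159.213) → (146.521,192.952) → (61.964,94.936) → (195.696,99.226).

Shape 8 is a rectangle drawn with `<path>`. Its stroke #000000 means cut at S754, F1185. After flipping Y the toolpath is (163.395,175.360) → (309.386,175.360) → (309.386,44.804) → (163.395,44.804) → (163.395,175.360), returning to the start.

(bCNC post)
(Date: synthetic)
G21
G90
G0 X265.566 Y247.060
M3 S754
G01 X274.709 Y226.537 F1185
G01 X283.603 Y174.645 F1185
G01 X290.904 Y136.275 F1185
M5
G0 X324.143 Y221.581
M3 S754
G01 X320.981 Y227.058 F1185
G01 X314.657 Y227.058 F1185
G01 X311.495 Y221.581 F1185
G01 X314.657 Y216.104 F1185
G01 X320.981 Y216.104 F1185
G01 X324.143 Y221.581 F1185
M5
G0 X236.983 Y248.283
M3 S754
G01 X34.610 Y112.864 F1185
G01 X147.199 Y72.000 F1185
G01 X110.644 Y185.612 F1185
M5
G0 X91.367 Y188.945
M3 S754
G01 X42.745 Y91.233 F1185
G01 X157.347 Y227.902 F1185
G01 X141.544 Y32.119 F1185
M5
G0 X76.600 Y24.777
M3 S754
G01 X74.262 Y28.827 F1185
G01 X69.586 Y28.827 F1185
G01 X67.248 Y24.777 F1185
G01 X69.586 Y20.727 F1185
G01 X74.262 Y20.727 F1185
G01 X76.600 Y24.777 F1185
M5
G0 X209.508 Y174.976
M3 S754
G01 X133.733 Y69.075 F1185
M5
G0 X68.976 Y159.213
M3 S754
G01 X146.521 Y192.952 F1185
G01 X61.964 Y94.936 F1185
G01 X195.696 Y99.226 F1185
M5
G0 X163.395 Y175.360
M3 S754
G01 X309.386 Y175.360 F1185
G01 X309.386 Y44.804 F1185
G01 X163.395 Y44.804 F1185
G01 X163.395 Y175.360 F1185
M5
G0 X0.000 Y0.000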